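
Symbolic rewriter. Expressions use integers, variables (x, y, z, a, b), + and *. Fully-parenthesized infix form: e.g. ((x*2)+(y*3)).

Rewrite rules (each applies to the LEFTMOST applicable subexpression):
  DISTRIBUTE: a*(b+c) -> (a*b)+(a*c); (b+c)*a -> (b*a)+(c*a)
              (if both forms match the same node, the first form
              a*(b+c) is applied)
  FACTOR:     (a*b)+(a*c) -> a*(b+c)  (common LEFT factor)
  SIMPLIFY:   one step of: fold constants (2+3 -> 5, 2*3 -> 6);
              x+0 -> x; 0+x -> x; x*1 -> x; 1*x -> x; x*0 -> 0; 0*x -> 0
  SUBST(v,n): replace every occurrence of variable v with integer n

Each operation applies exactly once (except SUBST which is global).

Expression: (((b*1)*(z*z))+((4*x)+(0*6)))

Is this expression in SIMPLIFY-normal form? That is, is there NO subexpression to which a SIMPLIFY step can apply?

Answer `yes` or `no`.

Expression: (((b*1)*(z*z))+((4*x)+(0*6)))
Scanning for simplifiable subexpressions (pre-order)...
  at root: (((b*1)*(z*z))+((4*x)+(0*6))) (not simplifiable)
  at L: ((b*1)*(z*z)) (not simplifiable)
  at LL: (b*1) (SIMPLIFIABLE)
  at LR: (z*z) (not simplifiable)
  at R: ((4*x)+(0*6)) (not simplifiable)
  at RL: (4*x) (not simplifiable)
  at RR: (0*6) (SIMPLIFIABLE)
Found simplifiable subexpr at path LL: (b*1)
One SIMPLIFY step would give: ((b*(z*z))+((4*x)+(0*6)))
-> NOT in normal form.

Answer: no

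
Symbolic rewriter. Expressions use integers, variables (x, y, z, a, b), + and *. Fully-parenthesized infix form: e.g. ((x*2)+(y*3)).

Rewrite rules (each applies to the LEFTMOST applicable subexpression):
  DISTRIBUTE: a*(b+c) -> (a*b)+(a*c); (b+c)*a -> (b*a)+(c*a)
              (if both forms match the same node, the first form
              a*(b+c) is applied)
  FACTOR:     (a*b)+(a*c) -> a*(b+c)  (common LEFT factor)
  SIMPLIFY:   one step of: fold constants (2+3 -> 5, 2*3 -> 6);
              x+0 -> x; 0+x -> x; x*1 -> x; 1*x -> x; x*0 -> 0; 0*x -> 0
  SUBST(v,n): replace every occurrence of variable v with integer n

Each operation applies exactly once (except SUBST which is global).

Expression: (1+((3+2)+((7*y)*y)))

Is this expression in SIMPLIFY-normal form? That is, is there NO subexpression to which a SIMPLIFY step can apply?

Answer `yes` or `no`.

Answer: no

Derivation:
Expression: (1+((3+2)+((7*y)*y)))
Scanning for simplifiable subexpressions (pre-order)...
  at root: (1+((3+2)+((7*y)*y))) (not simplifiable)
  at R: ((3+2)+((7*y)*y)) (not simplifiable)
  at RL: (3+2) (SIMPLIFIABLE)
  at RR: ((7*y)*y) (not simplifiable)
  at RRL: (7*y) (not simplifiable)
Found simplifiable subexpr at path RL: (3+2)
One SIMPLIFY step would give: (1+(5+((7*y)*y)))
-> NOT in normal form.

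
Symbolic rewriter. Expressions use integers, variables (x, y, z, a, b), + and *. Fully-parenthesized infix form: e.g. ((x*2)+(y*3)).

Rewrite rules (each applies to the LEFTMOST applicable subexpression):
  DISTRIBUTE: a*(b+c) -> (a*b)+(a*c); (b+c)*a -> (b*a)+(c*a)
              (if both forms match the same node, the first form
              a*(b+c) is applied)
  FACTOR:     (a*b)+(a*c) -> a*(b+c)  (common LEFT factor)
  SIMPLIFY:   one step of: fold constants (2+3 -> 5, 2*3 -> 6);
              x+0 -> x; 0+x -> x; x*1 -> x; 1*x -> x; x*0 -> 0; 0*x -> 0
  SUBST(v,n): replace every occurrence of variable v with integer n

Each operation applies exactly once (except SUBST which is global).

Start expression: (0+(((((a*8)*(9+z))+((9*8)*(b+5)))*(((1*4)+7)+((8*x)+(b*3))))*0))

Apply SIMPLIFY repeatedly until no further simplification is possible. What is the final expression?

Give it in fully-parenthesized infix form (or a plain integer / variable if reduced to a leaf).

Answer: 0

Derivation:
Start: (0+(((((a*8)*(9+z))+((9*8)*(b+5)))*(((1*4)+7)+((8*x)+(b*3))))*0))
Step 1: at root: (0+(((((a*8)*(9+z))+((9*8)*(b+5)))*(((1*4)+7)+((8*x)+(b*3))))*0)) -> (((((a*8)*(9+z))+((9*8)*(b+5)))*(((1*4)+7)+((8*x)+(b*3))))*0); overall: (0+(((((a*8)*(9+z))+((9*8)*(b+5)))*(((1*4)+7)+((8*x)+(b*3))))*0)) -> (((((a*8)*(9+z))+((9*8)*(b+5)))*(((1*4)+7)+((8*x)+(b*3))))*0)
Step 2: at root: (((((a*8)*(9+z))+((9*8)*(b+5)))*(((1*4)+7)+((8*x)+(b*3))))*0) -> 0; overall: (((((a*8)*(9+z))+((9*8)*(b+5)))*(((1*4)+7)+((8*x)+(b*3))))*0) -> 0
Fixed point: 0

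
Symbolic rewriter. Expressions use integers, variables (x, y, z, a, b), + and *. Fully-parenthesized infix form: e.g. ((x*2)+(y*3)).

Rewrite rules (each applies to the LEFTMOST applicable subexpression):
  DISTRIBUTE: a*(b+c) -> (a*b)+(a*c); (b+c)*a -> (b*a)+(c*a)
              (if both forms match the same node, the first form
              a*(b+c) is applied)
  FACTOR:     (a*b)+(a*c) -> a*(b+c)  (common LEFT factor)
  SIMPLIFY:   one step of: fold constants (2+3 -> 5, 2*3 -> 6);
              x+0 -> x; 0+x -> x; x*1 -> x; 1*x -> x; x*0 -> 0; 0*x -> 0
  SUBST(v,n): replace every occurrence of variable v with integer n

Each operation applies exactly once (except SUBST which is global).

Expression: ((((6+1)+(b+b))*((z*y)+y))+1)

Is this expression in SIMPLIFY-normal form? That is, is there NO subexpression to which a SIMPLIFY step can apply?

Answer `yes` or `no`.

Expression: ((((6+1)+(b+b))*((z*y)+y))+1)
Scanning for simplifiable subexpressions (pre-order)...
  at root: ((((6+1)+(b+b))*((z*y)+y))+1) (not simplifiable)
  at L: (((6+1)+(b+b))*((z*y)+y)) (not simplifiable)
  at LL: ((6+1)+(b+b)) (not simplifiable)
  at LLL: (6+1) (SIMPLIFIABLE)
  at LLR: (b+b) (not simplifiable)
  at LR: ((z*y)+y) (not simplifiable)
  at LRL: (z*y) (not simplifiable)
Found simplifiable subexpr at path LLL: (6+1)
One SIMPLIFY step would give: (((7+(b+b))*((z*y)+y))+1)
-> NOT in normal form.

Answer: no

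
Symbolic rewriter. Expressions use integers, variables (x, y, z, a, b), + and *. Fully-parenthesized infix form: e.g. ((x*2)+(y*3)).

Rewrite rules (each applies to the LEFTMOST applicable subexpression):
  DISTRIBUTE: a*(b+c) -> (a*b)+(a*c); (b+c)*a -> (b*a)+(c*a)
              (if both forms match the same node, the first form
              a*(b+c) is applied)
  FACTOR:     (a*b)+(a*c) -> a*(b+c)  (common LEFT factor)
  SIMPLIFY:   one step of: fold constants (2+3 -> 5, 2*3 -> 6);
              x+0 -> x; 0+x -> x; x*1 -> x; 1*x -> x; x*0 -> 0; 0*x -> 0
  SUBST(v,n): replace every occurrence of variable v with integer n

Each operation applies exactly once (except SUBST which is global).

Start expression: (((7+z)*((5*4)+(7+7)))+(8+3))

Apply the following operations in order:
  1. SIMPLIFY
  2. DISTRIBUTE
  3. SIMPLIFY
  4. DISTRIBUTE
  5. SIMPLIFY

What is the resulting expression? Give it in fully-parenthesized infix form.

Start: (((7+z)*((5*4)+(7+7)))+(8+3))
Apply SIMPLIFY at LRL (target: (5*4)): (((7+z)*((5*4)+(7+7)))+(8+3)) -> (((7+z)*(20+(7+7)))+(8+3))
Apply DISTRIBUTE at L (target: ((7+z)*(20+(7+7)))): (((7+z)*(20+(7+7)))+(8+3)) -> ((((7+z)*20)+((7+z)*(7+7)))+(8+3))
Apply SIMPLIFY at LRR (target: (7+7)): ((((7+z)*20)+((7+z)*(7+7)))+(8+3)) -> ((((7+z)*20)+((7+z)*14))+(8+3))
Apply DISTRIBUTE at LL (target: ((7+z)*20)): ((((7+z)*20)+((7+z)*14))+(8+3)) -> ((((7*20)+(z*20))+((7+z)*14))+(8+3))
Apply SIMPLIFY at LLL (target: (7*20)): ((((7*20)+(z*20))+((7+z)*14))+(8+3)) -> (((140+(z*20))+((7+z)*14))+(8+3))

Answer: (((140+(z*20))+((7+z)*14))+(8+3))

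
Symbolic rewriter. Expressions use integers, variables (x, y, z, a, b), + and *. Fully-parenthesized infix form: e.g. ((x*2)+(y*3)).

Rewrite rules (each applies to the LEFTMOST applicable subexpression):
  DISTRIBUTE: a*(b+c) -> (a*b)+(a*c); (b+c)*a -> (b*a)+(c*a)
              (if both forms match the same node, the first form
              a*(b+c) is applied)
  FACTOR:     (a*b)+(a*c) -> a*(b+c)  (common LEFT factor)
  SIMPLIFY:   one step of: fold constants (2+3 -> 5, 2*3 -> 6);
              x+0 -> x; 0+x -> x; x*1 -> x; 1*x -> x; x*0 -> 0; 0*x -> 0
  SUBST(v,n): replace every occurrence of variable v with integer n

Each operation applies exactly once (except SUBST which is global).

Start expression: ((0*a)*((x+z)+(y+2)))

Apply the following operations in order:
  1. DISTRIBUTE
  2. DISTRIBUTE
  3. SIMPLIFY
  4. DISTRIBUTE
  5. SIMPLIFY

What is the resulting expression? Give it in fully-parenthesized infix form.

Answer: ((0+((0*a)*z))+(((0*a)*y)+((0*a)*2)))

Derivation:
Start: ((0*a)*((x+z)+(y+2)))
Apply DISTRIBUTE at root (target: ((0*a)*((x+z)+(y+2)))): ((0*a)*((x+z)+(y+2))) -> (((0*a)*(x+z))+((0*a)*(y+2)))
Apply DISTRIBUTE at L (target: ((0*a)*(x+z))): (((0*a)*(x+z))+((0*a)*(y+2))) -> ((((0*a)*x)+((0*a)*z))+((0*a)*(y+2)))
Apply SIMPLIFY at LLL (target: (0*a)): ((((0*a)*x)+((0*a)*z))+((0*a)*(y+2))) -> (((0*x)+((0*a)*z))+((0*a)*(y+2)))
Apply DISTRIBUTE at R (target: ((0*a)*(y+2))): (((0*x)+((0*a)*z))+((0*a)*(y+2))) -> (((0*x)+((0*a)*z))+(((0*a)*y)+((0*a)*2)))
Apply SIMPLIFY at LL (target: (0*x)): (((0*x)+((0*a)*z))+(((0*a)*y)+((0*a)*2))) -> ((0+((0*a)*z))+(((0*a)*y)+((0*a)*2)))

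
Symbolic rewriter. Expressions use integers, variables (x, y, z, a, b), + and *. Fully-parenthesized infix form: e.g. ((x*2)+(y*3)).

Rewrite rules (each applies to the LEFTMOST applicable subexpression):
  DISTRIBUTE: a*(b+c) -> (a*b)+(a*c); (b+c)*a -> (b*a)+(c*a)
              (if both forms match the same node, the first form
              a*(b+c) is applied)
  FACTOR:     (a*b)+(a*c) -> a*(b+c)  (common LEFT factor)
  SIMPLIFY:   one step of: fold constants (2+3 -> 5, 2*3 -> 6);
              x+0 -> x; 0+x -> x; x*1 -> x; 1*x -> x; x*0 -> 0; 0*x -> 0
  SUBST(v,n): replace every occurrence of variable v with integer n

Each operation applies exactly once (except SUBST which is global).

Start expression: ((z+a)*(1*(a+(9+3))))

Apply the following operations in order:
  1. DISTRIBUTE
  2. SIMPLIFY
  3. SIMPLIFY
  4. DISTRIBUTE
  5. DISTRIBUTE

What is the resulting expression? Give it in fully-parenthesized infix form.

Answer: (((z*a)+(z*12))+(a*((1*a)+(1*(9+3)))))

Derivation:
Start: ((z+a)*(1*(a+(9+3))))
Apply DISTRIBUTE at root (target: ((z+a)*(1*(a+(9+3))))): ((z+a)*(1*(a+(9+3)))) -> ((z*(1*(a+(9+3))))+(a*(1*(a+(9+3)))))
Apply SIMPLIFY at LR (target: (1*(a+(9+3)))): ((z*(1*(a+(9+3))))+(a*(1*(a+(9+3))))) -> ((z*(a+(9+3)))+(a*(1*(a+(9+3)))))
Apply SIMPLIFY at LRR (target: (9+3)): ((z*(a+(9+3)))+(a*(1*(a+(9+3))))) -> ((z*(a+12))+(a*(1*(a+(9+3)))))
Apply DISTRIBUTE at L (target: (z*(a+12))): ((z*(a+12))+(a*(1*(a+(9+3))))) -> (((z*a)+(z*12))+(a*(1*(a+(9+3)))))
Apply DISTRIBUTE at RR (target: (1*(a+(9+3)))): (((z*a)+(z*12))+(a*(1*(a+(9+3))))) -> (((z*a)+(z*12))+(a*((1*a)+(1*(9+3)))))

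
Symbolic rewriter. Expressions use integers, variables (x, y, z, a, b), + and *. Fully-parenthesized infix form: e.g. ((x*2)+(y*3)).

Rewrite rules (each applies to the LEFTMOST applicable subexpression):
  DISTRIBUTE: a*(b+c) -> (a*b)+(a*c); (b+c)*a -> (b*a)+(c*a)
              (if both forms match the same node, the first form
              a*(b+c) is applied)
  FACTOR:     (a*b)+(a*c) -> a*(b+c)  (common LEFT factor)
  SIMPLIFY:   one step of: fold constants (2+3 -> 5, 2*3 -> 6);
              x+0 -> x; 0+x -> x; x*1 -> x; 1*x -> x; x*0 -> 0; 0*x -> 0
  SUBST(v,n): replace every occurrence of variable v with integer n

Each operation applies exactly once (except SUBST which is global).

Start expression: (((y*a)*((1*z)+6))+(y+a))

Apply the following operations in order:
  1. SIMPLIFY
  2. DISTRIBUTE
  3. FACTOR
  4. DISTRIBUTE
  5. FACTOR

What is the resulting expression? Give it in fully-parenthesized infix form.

Answer: (((y*a)*(z+6))+(y+a))

Derivation:
Start: (((y*a)*((1*z)+6))+(y+a))
Apply SIMPLIFY at LRL (target: (1*z)): (((y*a)*((1*z)+6))+(y+a)) -> (((y*a)*(z+6))+(y+a))
Apply DISTRIBUTE at L (target: ((y*a)*(z+6))): (((y*a)*(z+6))+(y+a)) -> ((((y*a)*z)+((y*a)*6))+(y+a))
Apply FACTOR at L (target: (((y*a)*z)+((y*a)*6))): ((((y*a)*z)+((y*a)*6))+(y+a)) -> (((y*a)*(z+6))+(y+a))
Apply DISTRIBUTE at L (target: ((y*a)*(z+6))): (((y*a)*(z+6))+(y+a)) -> ((((y*a)*z)+((y*a)*6))+(y+a))
Apply FACTOR at L (target: (((y*a)*z)+((y*a)*6))): ((((y*a)*z)+((y*a)*6))+(y+a)) -> (((y*a)*(z+6))+(y+a))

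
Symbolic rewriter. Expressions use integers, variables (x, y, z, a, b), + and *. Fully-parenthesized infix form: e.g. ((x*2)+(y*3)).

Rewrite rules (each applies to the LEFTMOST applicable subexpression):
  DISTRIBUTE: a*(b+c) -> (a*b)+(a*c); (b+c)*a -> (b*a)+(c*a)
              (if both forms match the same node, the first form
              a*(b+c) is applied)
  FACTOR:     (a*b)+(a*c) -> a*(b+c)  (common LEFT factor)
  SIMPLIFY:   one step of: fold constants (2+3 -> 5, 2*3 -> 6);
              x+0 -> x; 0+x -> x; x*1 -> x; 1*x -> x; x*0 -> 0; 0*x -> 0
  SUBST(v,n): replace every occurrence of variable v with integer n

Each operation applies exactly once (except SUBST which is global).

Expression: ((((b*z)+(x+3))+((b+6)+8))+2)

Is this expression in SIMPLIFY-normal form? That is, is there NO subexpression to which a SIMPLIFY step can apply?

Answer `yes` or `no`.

Expression: ((((b*z)+(x+3))+((b+6)+8))+2)
Scanning for simplifiable subexpressions (pre-order)...
  at root: ((((b*z)+(x+3))+((b+6)+8))+2) (not simplifiable)
  at L: (((b*z)+(x+3))+((b+6)+8)) (not simplifiable)
  at LL: ((b*z)+(x+3)) (not simplifiable)
  at LLL: (b*z) (not simplifiable)
  at LLR: (x+3) (not simplifiable)
  at LR: ((b+6)+8) (not simplifiable)
  at LRL: (b+6) (not simplifiable)
Result: no simplifiable subexpression found -> normal form.

Answer: yes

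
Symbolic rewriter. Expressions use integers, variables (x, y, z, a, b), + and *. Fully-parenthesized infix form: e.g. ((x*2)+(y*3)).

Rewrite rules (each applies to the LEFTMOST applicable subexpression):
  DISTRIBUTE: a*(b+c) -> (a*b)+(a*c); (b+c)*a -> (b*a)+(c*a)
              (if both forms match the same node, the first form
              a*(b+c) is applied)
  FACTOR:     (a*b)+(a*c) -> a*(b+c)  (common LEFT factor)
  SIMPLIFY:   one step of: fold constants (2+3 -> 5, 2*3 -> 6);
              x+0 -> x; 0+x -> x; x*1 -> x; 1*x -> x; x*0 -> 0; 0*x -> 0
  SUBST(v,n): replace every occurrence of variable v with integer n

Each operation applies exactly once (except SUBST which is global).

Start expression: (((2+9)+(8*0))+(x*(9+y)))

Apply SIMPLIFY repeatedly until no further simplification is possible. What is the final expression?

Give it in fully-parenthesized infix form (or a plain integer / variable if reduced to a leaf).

Start: (((2+9)+(8*0))+(x*(9+y)))
Step 1: at LL: (2+9) -> 11; overall: (((2+9)+(8*0))+(x*(9+y))) -> ((11+(8*0))+(x*(9+y)))
Step 2: at LR: (8*0) -> 0; overall: ((11+(8*0))+(x*(9+y))) -> ((11+0)+(x*(9+y)))
Step 3: at L: (11+0) -> 11; overall: ((11+0)+(x*(9+y))) -> (11+(x*(9+y)))
Fixed point: (11+(x*(9+y)))

Answer: (11+(x*(9+y)))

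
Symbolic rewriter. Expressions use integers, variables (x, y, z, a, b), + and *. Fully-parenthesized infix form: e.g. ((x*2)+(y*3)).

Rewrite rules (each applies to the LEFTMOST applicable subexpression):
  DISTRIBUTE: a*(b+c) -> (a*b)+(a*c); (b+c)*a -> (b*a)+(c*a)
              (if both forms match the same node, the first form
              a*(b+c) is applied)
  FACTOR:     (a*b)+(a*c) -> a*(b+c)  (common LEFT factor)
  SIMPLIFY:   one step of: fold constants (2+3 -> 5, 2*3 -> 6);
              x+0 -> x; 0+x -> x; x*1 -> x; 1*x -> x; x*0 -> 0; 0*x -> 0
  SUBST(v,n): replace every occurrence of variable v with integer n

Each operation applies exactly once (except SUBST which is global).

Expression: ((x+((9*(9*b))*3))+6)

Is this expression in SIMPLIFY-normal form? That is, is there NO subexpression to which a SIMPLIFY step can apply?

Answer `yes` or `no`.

Answer: yes

Derivation:
Expression: ((x+((9*(9*b))*3))+6)
Scanning for simplifiable subexpressions (pre-order)...
  at root: ((x+((9*(9*b))*3))+6) (not simplifiable)
  at L: (x+((9*(9*b))*3)) (not simplifiable)
  at LR: ((9*(9*b))*3) (not simplifiable)
  at LRL: (9*(9*b)) (not simplifiable)
  at LRLR: (9*b) (not simplifiable)
Result: no simplifiable subexpression found -> normal form.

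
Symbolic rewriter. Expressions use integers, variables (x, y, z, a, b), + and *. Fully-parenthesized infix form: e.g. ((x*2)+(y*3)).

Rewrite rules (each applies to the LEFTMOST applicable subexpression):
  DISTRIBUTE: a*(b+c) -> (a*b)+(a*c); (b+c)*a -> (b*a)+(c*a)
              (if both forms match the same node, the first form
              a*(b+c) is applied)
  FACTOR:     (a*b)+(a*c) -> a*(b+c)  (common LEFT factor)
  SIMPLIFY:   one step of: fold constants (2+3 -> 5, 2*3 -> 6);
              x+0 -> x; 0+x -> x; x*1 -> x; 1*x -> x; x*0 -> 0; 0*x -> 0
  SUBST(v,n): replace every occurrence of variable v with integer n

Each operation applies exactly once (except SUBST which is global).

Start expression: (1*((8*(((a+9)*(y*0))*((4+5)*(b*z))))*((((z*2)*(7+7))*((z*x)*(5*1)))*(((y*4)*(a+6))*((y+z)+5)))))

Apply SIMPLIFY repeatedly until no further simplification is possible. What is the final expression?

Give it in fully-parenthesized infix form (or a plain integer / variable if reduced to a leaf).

Answer: 0

Derivation:
Start: (1*((8*(((a+9)*(y*0))*((4+5)*(b*z))))*((((z*2)*(7+7))*((z*x)*(5*1)))*(((y*4)*(a+6))*((y+z)+5)))))
Step 1: at root: (1*((8*(((a+9)*(y*0))*((4+5)*(b*z))))*((((z*2)*(7+7))*((z*x)*(5*1)))*(((y*4)*(a+6))*((y+z)+5))))) -> ((8*(((a+9)*(y*0))*((4+5)*(b*z))))*((((z*2)*(7+7))*((z*x)*(5*1)))*(((y*4)*(a+6))*((y+z)+5)))); overall: (1*((8*(((a+9)*(y*0))*((4+5)*(b*z))))*((((z*2)*(7+7))*((z*x)*(5*1)))*(((y*4)*(a+6))*((y+z)+5))))) -> ((8*(((a+9)*(y*0))*((4+5)*(b*z))))*((((z*2)*(7+7))*((z*x)*(5*1)))*(((y*4)*(a+6))*((y+z)+5))))
Step 2: at LRLR: (y*0) -> 0; overall: ((8*(((a+9)*(y*0))*((4+5)*(b*z))))*((((z*2)*(7+7))*((z*x)*(5*1)))*(((y*4)*(a+6))*((y+z)+5)))) -> ((8*(((a+9)*0)*((4+5)*(b*z))))*((((z*2)*(7+7))*((z*x)*(5*1)))*(((y*4)*(a+6))*((y+z)+5))))
Step 3: at LRL: ((a+9)*0) -> 0; overall: ((8*(((a+9)*0)*((4+5)*(b*z))))*((((z*2)*(7+7))*((z*x)*(5*1)))*(((y*4)*(a+6))*((y+z)+5)))) -> ((8*(0*((4+5)*(b*z))))*((((z*2)*(7+7))*((z*x)*(5*1)))*(((y*4)*(a+6))*((y+z)+5))))
Step 4: at LR: (0*((4+5)*(b*z))) -> 0; overall: ((8*(0*((4+5)*(b*z))))*((((z*2)*(7+7))*((z*x)*(5*1)))*(((y*4)*(a+6))*((y+z)+5)))) -> ((8*0)*((((z*2)*(7+7))*((z*x)*(5*1)))*(((y*4)*(a+6))*((y+z)+5))))
Step 5: at L: (8*0) -> 0; overall: ((8*0)*((((z*2)*(7+7))*((z*x)*(5*1)))*(((y*4)*(a+6))*((y+z)+5)))) -> (0*((((z*2)*(7+7))*((z*x)*(5*1)))*(((y*4)*(a+6))*((y+z)+5))))
Step 6: at root: (0*((((z*2)*(7+7))*((z*x)*(5*1)))*(((y*4)*(a+6))*((y+z)+5)))) -> 0; overall: (0*((((z*2)*(7+7))*((z*x)*(5*1)))*(((y*4)*(a+6))*((y+z)+5)))) -> 0
Fixed point: 0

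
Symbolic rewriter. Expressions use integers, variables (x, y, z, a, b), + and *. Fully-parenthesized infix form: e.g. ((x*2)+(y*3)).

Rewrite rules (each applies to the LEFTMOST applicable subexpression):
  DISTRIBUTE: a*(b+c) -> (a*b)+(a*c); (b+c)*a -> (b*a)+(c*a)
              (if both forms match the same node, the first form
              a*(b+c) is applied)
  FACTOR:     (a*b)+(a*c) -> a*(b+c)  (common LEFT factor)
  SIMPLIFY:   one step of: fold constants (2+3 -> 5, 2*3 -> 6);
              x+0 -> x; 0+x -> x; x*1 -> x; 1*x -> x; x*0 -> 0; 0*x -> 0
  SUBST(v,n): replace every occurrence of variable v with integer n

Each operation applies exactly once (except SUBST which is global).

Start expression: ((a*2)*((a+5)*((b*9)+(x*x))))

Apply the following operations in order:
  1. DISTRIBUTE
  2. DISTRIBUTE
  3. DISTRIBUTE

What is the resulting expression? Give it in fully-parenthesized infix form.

Start: ((a*2)*((a+5)*((b*9)+(x*x))))
Apply DISTRIBUTE at R (target: ((a+5)*((b*9)+(x*x)))): ((a*2)*((a+5)*((b*9)+(x*x)))) -> ((a*2)*(((a+5)*(b*9))+((a+5)*(x*x))))
Apply DISTRIBUTE at root (target: ((a*2)*(((a+5)*(b*9))+((a+5)*(x*x))))): ((a*2)*(((a+5)*(b*9))+((a+5)*(x*x)))) -> (((a*2)*((a+5)*(b*9)))+((a*2)*((a+5)*(x*x))))
Apply DISTRIBUTE at LR (target: ((a+5)*(b*9))): (((a*2)*((a+5)*(b*9)))+((a*2)*((a+5)*(x*x)))) -> (((a*2)*((a*(b*9))+(5*(b*9))))+((a*2)*((a+5)*(x*x))))

Answer: (((a*2)*((a*(b*9))+(5*(b*9))))+((a*2)*((a+5)*(x*x))))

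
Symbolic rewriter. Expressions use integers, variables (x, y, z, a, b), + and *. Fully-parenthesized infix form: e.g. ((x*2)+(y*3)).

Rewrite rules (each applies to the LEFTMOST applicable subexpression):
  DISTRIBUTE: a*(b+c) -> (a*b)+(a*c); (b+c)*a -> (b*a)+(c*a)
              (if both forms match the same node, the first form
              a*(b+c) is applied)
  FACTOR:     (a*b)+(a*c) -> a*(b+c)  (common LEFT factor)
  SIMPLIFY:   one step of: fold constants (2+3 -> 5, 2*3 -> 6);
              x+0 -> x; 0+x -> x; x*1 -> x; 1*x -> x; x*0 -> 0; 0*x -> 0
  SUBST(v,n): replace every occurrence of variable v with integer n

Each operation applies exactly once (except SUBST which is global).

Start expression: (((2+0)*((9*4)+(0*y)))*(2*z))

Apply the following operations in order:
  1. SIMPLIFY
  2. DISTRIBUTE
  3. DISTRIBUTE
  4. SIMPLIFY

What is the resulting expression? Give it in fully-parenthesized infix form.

Answer: (((2*36)*(2*z))+((2*(0*y))*(2*z)))

Derivation:
Start: (((2+0)*((9*4)+(0*y)))*(2*z))
Apply SIMPLIFY at LL (target: (2+0)): (((2+0)*((9*4)+(0*y)))*(2*z)) -> ((2*((9*4)+(0*y)))*(2*z))
Apply DISTRIBUTE at L (target: (2*((9*4)+(0*y)))): ((2*((9*4)+(0*y)))*(2*z)) -> (((2*(9*4))+(2*(0*y)))*(2*z))
Apply DISTRIBUTE at root (target: (((2*(9*4))+(2*(0*y)))*(2*z))): (((2*(9*4))+(2*(0*y)))*(2*z)) -> (((2*(9*4))*(2*z))+((2*(0*y))*(2*z)))
Apply SIMPLIFY at LLR (target: (9*4)): (((2*(9*4))*(2*z))+((2*(0*y))*(2*z))) -> (((2*36)*(2*z))+((2*(0*y))*(2*z)))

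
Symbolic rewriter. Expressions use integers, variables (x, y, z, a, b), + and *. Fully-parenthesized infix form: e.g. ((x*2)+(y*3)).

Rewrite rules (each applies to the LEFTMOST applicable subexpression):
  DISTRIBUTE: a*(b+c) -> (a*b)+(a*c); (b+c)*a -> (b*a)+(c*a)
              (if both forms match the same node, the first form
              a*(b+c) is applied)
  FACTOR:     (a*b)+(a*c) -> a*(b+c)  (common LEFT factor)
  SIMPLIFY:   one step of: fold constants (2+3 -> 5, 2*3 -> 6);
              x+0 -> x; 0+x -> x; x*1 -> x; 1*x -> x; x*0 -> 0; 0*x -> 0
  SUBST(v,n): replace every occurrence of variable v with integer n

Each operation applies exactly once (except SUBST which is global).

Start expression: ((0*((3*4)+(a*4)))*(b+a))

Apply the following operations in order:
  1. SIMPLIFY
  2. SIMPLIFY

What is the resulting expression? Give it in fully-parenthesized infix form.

Answer: 0

Derivation:
Start: ((0*((3*4)+(a*4)))*(b+a))
Apply SIMPLIFY at L (target: (0*((3*4)+(a*4)))): ((0*((3*4)+(a*4)))*(b+a)) -> (0*(b+a))
Apply SIMPLIFY at root (target: (0*(b+a))): (0*(b+a)) -> 0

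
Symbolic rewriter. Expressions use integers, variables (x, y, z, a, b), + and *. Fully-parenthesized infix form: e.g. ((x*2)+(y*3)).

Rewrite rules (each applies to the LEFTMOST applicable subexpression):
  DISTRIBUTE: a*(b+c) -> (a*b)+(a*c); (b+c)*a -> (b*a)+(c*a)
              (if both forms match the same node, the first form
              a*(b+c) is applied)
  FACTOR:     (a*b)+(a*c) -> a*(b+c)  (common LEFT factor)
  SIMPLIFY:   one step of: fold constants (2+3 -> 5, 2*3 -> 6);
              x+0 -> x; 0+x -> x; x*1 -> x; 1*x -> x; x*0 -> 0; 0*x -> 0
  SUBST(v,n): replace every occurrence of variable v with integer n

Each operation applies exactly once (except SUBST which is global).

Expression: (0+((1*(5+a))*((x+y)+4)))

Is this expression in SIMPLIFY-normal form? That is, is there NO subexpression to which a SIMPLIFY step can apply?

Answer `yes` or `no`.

Answer: no

Derivation:
Expression: (0+((1*(5+a))*((x+y)+4)))
Scanning for simplifiable subexpressions (pre-order)...
  at root: (0+((1*(5+a))*((x+y)+4))) (SIMPLIFIABLE)
  at R: ((1*(5+a))*((x+y)+4)) (not simplifiable)
  at RL: (1*(5+a)) (SIMPLIFIABLE)
  at RLR: (5+a) (not simplifiable)
  at RR: ((x+y)+4) (not simplifiable)
  at RRL: (x+y) (not simplifiable)
Found simplifiable subexpr at path root: (0+((1*(5+a))*((x+y)+4)))
One SIMPLIFY step would give: ((1*(5+a))*((x+y)+4))
-> NOT in normal form.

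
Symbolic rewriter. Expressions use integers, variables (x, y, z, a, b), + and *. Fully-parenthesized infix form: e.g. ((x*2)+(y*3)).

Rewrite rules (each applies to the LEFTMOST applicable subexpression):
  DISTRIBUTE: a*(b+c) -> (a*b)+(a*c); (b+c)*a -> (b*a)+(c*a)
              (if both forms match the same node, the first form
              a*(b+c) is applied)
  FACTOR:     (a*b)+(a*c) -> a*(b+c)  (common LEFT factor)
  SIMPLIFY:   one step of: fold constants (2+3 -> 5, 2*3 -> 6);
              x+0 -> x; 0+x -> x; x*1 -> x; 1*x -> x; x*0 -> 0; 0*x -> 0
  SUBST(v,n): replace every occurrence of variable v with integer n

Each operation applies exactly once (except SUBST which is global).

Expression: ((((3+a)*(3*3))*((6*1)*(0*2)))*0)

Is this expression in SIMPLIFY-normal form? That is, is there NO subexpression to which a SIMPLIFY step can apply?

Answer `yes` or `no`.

Expression: ((((3+a)*(3*3))*((6*1)*(0*2)))*0)
Scanning for simplifiable subexpressions (pre-order)...
  at root: ((((3+a)*(3*3))*((6*1)*(0*2)))*0) (SIMPLIFIABLE)
  at L: (((3+a)*(3*3))*((6*1)*(0*2))) (not simplifiable)
  at LL: ((3+a)*(3*3)) (not simplifiable)
  at LLL: (3+a) (not simplifiable)
  at LLR: (3*3) (SIMPLIFIABLE)
  at LR: ((6*1)*(0*2)) (not simplifiable)
  at LRL: (6*1) (SIMPLIFIABLE)
  at LRR: (0*2) (SIMPLIFIABLE)
Found simplifiable subexpr at path root: ((((3+a)*(3*3))*((6*1)*(0*2)))*0)
One SIMPLIFY step would give: 0
-> NOT in normal form.

Answer: no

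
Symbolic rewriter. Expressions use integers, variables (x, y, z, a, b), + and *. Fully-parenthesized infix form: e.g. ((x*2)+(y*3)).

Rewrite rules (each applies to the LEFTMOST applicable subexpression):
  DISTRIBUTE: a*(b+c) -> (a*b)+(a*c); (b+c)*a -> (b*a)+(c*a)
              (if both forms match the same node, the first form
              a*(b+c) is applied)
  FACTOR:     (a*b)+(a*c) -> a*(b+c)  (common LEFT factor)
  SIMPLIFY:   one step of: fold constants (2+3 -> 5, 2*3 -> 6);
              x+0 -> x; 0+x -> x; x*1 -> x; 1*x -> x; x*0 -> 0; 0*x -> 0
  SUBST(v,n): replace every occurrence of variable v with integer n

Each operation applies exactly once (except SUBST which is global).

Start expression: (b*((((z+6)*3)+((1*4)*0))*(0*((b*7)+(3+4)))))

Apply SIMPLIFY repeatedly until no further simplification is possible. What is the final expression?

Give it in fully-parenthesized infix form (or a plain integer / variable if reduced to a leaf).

Start: (b*((((z+6)*3)+((1*4)*0))*(0*((b*7)+(3+4)))))
Step 1: at RLR: ((1*4)*0) -> 0; overall: (b*((((z+6)*3)+((1*4)*0))*(0*((b*7)+(3+4))))) -> (b*((((z+6)*3)+0)*(0*((b*7)+(3+4)))))
Step 2: at RL: (((z+6)*3)+0) -> ((z+6)*3); overall: (b*((((z+6)*3)+0)*(0*((b*7)+(3+4))))) -> (b*(((z+6)*3)*(0*((b*7)+(3+4)))))
Step 3: at RR: (0*((b*7)+(3+4))) -> 0; overall: (b*(((z+6)*3)*(0*((b*7)+(3+4))))) -> (b*(((z+6)*3)*0))
Step 4: at R: (((z+6)*3)*0) -> 0; overall: (b*(((z+6)*3)*0)) -> (b*0)
Step 5: at root: (b*0) -> 0; overall: (b*0) -> 0
Fixed point: 0

Answer: 0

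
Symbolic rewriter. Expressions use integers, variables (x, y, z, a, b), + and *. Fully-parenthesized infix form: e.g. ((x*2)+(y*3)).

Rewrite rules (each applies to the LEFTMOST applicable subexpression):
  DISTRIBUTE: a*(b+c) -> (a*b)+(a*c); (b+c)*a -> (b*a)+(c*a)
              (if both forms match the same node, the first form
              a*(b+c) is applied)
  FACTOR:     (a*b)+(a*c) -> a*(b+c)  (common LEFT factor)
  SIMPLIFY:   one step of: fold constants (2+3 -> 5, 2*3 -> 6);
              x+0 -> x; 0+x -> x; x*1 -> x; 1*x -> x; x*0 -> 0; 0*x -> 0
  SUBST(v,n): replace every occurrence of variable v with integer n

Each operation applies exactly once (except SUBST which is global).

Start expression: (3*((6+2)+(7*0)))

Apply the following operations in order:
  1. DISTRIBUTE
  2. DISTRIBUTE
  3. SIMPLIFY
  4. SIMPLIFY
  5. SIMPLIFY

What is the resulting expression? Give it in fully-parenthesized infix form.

Start: (3*((6+2)+(7*0)))
Apply DISTRIBUTE at root (target: (3*((6+2)+(7*0)))): (3*((6+2)+(7*0))) -> ((3*(6+2))+(3*(7*0)))
Apply DISTRIBUTE at L (target: (3*(6+2))): ((3*(6+2))+(3*(7*0))) -> (((3*6)+(3*2))+(3*(7*0)))
Apply SIMPLIFY at LL (target: (3*6)): (((3*6)+(3*2))+(3*(7*0))) -> ((18+(3*2))+(3*(7*0)))
Apply SIMPLIFY at LR (target: (3*2)): ((18+(3*2))+(3*(7*0))) -> ((18+6)+(3*(7*0)))
Apply SIMPLIFY at L (target: (18+6)): ((18+6)+(3*(7*0))) -> (24+(3*(7*0)))

Answer: (24+(3*(7*0)))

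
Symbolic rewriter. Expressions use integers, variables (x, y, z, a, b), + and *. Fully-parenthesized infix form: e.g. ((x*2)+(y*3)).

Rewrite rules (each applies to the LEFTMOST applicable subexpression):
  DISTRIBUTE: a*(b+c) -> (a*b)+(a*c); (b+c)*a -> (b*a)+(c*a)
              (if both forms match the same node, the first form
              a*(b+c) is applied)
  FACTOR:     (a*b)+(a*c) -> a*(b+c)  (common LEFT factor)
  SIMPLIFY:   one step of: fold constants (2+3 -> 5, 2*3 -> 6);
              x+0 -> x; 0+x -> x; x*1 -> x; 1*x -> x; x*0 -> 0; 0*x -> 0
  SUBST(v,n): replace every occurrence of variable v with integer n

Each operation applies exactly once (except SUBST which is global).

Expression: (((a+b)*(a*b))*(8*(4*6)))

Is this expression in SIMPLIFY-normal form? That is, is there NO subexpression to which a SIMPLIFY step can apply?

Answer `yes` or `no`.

Expression: (((a+b)*(a*b))*(8*(4*6)))
Scanning for simplifiable subexpressions (pre-order)...
  at root: (((a+b)*(a*b))*(8*(4*6))) (not simplifiable)
  at L: ((a+b)*(a*b)) (not simplifiable)
  at LL: (a+b) (not simplifiable)
  at LR: (a*b) (not simplifiable)
  at R: (8*(4*6)) (not simplifiable)
  at RR: (4*6) (SIMPLIFIABLE)
Found simplifiable subexpr at path RR: (4*6)
One SIMPLIFY step would give: (((a+b)*(a*b))*(8*24))
-> NOT in normal form.

Answer: no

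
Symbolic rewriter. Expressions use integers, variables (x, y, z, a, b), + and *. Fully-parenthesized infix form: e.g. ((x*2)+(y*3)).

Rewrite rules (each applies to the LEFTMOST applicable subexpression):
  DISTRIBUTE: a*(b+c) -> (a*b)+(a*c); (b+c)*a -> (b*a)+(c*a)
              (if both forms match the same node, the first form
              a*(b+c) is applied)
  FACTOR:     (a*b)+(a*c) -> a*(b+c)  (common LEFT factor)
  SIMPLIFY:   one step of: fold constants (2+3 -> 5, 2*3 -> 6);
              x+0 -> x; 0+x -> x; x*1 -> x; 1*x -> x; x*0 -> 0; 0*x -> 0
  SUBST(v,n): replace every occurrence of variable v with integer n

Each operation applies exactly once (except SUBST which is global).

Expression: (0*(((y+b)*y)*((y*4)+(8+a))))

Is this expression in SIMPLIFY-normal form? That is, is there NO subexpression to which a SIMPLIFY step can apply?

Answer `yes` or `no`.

Answer: no

Derivation:
Expression: (0*(((y+b)*y)*((y*4)+(8+a))))
Scanning for simplifiable subexpressions (pre-order)...
  at root: (0*(((y+b)*y)*((y*4)+(8+a)))) (SIMPLIFIABLE)
  at R: (((y+b)*y)*((y*4)+(8+a))) (not simplifiable)
  at RL: ((y+b)*y) (not simplifiable)
  at RLL: (y+b) (not simplifiable)
  at RR: ((y*4)+(8+a)) (not simplifiable)
  at RRL: (y*4) (not simplifiable)
  at RRR: (8+a) (not simplifiable)
Found simplifiable subexpr at path root: (0*(((y+b)*y)*((y*4)+(8+a))))
One SIMPLIFY step would give: 0
-> NOT in normal form.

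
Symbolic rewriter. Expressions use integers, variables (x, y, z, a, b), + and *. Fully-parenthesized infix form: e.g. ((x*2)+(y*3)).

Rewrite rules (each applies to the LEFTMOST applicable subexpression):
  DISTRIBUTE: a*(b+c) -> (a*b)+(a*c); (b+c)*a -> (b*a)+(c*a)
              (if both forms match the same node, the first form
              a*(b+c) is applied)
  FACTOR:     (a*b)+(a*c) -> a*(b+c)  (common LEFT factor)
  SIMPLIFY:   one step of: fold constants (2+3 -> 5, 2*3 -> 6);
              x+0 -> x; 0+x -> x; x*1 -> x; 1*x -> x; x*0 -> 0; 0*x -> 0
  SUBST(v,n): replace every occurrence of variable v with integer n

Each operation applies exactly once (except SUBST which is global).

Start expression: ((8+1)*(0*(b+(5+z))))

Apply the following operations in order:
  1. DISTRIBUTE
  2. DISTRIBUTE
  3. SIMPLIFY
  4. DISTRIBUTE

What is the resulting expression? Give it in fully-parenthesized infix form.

Start: ((8+1)*(0*(b+(5+z))))
Apply DISTRIBUTE at root (target: ((8+1)*(0*(b+(5+z))))): ((8+1)*(0*(b+(5+z)))) -> ((8*(0*(b+(5+z))))+(1*(0*(b+(5+z)))))
Apply DISTRIBUTE at LR (target: (0*(b+(5+z)))): ((8*(0*(b+(5+z))))+(1*(0*(b+(5+z))))) -> ((8*((0*b)+(0*(5+z))))+(1*(0*(b+(5+z)))))
Apply SIMPLIFY at LRL (target: (0*b)): ((8*((0*b)+(0*(5+z))))+(1*(0*(b+(5+z))))) -> ((8*(0+(0*(5+z))))+(1*(0*(b+(5+z)))))
Apply DISTRIBUTE at L (target: (8*(0+(0*(5+z))))): ((8*(0+(0*(5+z))))+(1*(0*(b+(5+z))))) -> (((8*0)+(8*(0*(5+z))))+(1*(0*(b+(5+z)))))

Answer: (((8*0)+(8*(0*(5+z))))+(1*(0*(b+(5+z)))))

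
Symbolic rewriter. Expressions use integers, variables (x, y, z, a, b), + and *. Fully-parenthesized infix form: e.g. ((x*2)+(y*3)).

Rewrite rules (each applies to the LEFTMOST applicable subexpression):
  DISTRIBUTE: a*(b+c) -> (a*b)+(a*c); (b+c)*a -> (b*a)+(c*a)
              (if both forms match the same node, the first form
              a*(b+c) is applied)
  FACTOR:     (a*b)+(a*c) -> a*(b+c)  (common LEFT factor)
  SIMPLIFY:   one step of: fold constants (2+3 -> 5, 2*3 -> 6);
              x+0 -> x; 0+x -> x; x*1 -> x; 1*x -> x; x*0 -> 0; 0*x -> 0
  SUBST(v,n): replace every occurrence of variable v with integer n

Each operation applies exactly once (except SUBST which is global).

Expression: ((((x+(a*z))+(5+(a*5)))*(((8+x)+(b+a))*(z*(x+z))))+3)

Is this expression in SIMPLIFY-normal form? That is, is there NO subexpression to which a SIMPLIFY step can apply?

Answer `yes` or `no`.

Answer: yes

Derivation:
Expression: ((((x+(a*z))+(5+(a*5)))*(((8+x)+(b+a))*(z*(x+z))))+3)
Scanning for simplifiable subexpressions (pre-order)...
  at root: ((((x+(a*z))+(5+(a*5)))*(((8+x)+(b+a))*(z*(x+z))))+3) (not simplifiable)
  at L: (((x+(a*z))+(5+(a*5)))*(((8+x)+(b+a))*(z*(x+z)))) (not simplifiable)
  at LL: ((x+(a*z))+(5+(a*5))) (not simplifiable)
  at LLL: (x+(a*z)) (not simplifiable)
  at LLLR: (a*z) (not simplifiable)
  at LLR: (5+(a*5)) (not simplifiable)
  at LLRR: (a*5) (not simplifiable)
  at LR: (((8+x)+(b+a))*(z*(x+z))) (not simplifiable)
  at LRL: ((8+x)+(b+a)) (not simplifiable)
  at LRLL: (8+x) (not simplifiable)
  at LRLR: (b+a) (not simplifiable)
  at LRR: (z*(x+z)) (not simplifiable)
  at LRRR: (x+z) (not simplifiable)
Result: no simplifiable subexpression found -> normal form.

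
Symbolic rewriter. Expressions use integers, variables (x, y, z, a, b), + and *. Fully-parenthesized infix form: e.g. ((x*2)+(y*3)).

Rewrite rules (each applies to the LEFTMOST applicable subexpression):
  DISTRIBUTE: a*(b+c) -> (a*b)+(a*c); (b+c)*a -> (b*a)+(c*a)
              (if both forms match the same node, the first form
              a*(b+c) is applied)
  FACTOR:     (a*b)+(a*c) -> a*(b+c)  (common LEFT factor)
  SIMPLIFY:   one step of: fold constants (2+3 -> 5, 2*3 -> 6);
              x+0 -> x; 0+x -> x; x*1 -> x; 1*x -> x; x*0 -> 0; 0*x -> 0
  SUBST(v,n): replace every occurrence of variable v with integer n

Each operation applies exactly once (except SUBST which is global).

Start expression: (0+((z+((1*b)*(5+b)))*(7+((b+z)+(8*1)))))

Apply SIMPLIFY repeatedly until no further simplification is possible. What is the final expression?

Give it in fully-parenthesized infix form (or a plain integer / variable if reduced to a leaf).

Start: (0+((z+((1*b)*(5+b)))*(7+((b+z)+(8*1)))))
Step 1: at root: (0+((z+((1*b)*(5+b)))*(7+((b+z)+(8*1))))) -> ((z+((1*b)*(5+b)))*(7+((b+z)+(8*1)))); overall: (0+((z+((1*b)*(5+b)))*(7+((b+z)+(8*1))))) -> ((z+((1*b)*(5+b)))*(7+((b+z)+(8*1))))
Step 2: at LRL: (1*b) -> b; overall: ((z+((1*b)*(5+b)))*(7+((b+z)+(8*1)))) -> ((z+(b*(5+b)))*(7+((b+z)+(8*1))))
Step 3: at RRR: (8*1) -> 8; overall: ((z+(b*(5+b)))*(7+((b+z)+(8*1)))) -> ((z+(b*(5+b)))*(7+((b+z)+8)))
Fixed point: ((z+(b*(5+b)))*(7+((b+z)+8)))

Answer: ((z+(b*(5+b)))*(7+((b+z)+8)))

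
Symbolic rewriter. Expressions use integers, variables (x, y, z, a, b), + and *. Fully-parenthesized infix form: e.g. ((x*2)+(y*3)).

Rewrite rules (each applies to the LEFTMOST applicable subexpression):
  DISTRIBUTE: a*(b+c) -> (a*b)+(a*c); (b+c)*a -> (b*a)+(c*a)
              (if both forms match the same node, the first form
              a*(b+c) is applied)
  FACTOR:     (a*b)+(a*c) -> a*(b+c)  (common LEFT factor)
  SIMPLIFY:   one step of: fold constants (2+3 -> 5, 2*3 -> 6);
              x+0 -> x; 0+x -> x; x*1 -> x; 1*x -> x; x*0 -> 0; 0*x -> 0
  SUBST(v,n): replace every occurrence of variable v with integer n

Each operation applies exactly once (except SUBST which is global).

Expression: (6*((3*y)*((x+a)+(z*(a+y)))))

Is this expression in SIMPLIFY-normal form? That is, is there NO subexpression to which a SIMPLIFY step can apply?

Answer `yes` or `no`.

Answer: yes

Derivation:
Expression: (6*((3*y)*((x+a)+(z*(a+y)))))
Scanning for simplifiable subexpressions (pre-order)...
  at root: (6*((3*y)*((x+a)+(z*(a+y))))) (not simplifiable)
  at R: ((3*y)*((x+a)+(z*(a+y)))) (not simplifiable)
  at RL: (3*y) (not simplifiable)
  at RR: ((x+a)+(z*(a+y))) (not simplifiable)
  at RRL: (x+a) (not simplifiable)
  at RRR: (z*(a+y)) (not simplifiable)
  at RRRR: (a+y) (not simplifiable)
Result: no simplifiable subexpression found -> normal form.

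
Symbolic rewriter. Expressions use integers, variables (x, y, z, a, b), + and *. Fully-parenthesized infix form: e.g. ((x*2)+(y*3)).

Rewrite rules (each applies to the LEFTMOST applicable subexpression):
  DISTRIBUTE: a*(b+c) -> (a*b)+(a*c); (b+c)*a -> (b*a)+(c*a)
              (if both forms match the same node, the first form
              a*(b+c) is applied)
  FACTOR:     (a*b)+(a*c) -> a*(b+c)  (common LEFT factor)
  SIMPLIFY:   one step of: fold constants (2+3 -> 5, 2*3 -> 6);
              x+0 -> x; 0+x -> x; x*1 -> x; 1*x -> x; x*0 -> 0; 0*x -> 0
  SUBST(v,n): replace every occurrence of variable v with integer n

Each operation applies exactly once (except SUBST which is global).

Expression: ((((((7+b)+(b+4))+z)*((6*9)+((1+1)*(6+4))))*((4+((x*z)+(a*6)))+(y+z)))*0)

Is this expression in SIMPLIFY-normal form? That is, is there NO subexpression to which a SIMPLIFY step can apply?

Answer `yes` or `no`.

Answer: no

Derivation:
Expression: ((((((7+b)+(b+4))+z)*((6*9)+((1+1)*(6+4))))*((4+((x*z)+(a*6)))+(y+z)))*0)
Scanning for simplifiable subexpressions (pre-order)...
  at root: ((((((7+b)+(b+4))+z)*((6*9)+((1+1)*(6+4))))*((4+((x*z)+(a*6)))+(y+z)))*0) (SIMPLIFIABLE)
  at L: (((((7+b)+(b+4))+z)*((6*9)+((1+1)*(6+4))))*((4+((x*z)+(a*6)))+(y+z))) (not simplifiable)
  at LL: ((((7+b)+(b+4))+z)*((6*9)+((1+1)*(6+4)))) (not simplifiable)
  at LLL: (((7+b)+(b+4))+z) (not simplifiable)
  at LLLL: ((7+b)+(b+4)) (not simplifiable)
  at LLLLL: (7+b) (not simplifiable)
  at LLLLR: (b+4) (not simplifiable)
  at LLR: ((6*9)+((1+1)*(6+4))) (not simplifiable)
  at LLRL: (6*9) (SIMPLIFIABLE)
  at LLRR: ((1+1)*(6+4)) (not simplifiable)
  at LLRRL: (1+1) (SIMPLIFIABLE)
  at LLRRR: (6+4) (SIMPLIFIABLE)
  at LR: ((4+((x*z)+(a*6)))+(y+z)) (not simplifiable)
  at LRL: (4+((x*z)+(a*6))) (not simplifiable)
  at LRLR: ((x*z)+(a*6)) (not simplifiable)
  at LRLRL: (x*z) (not simplifiable)
  at LRLRR: (a*6) (not simplifiable)
  at LRR: (y+z) (not simplifiable)
Found simplifiable subexpr at path root: ((((((7+b)+(b+4))+z)*((6*9)+((1+1)*(6+4))))*((4+((x*z)+(a*6)))+(y+z)))*0)
One SIMPLIFY step would give: 0
-> NOT in normal form.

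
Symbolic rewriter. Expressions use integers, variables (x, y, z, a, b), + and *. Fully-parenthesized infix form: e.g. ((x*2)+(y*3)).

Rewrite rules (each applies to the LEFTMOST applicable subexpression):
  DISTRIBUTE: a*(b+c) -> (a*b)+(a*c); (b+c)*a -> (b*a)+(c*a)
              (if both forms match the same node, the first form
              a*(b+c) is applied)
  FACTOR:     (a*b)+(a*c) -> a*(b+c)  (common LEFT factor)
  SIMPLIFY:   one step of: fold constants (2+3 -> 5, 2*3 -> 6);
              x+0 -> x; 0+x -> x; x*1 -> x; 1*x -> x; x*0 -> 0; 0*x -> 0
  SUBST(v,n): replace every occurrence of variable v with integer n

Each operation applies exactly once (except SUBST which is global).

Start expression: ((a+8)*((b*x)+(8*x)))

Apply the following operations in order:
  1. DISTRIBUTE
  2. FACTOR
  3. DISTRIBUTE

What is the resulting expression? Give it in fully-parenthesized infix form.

Answer: (((a+8)*(b*x))+((a+8)*(8*x)))

Derivation:
Start: ((a+8)*((b*x)+(8*x)))
Apply DISTRIBUTE at root (target: ((a+8)*((b*x)+(8*x)))): ((a+8)*((b*x)+(8*x))) -> (((a+8)*(b*x))+((a+8)*(8*x)))
Apply FACTOR at root (target: (((a+8)*(b*x))+((a+8)*(8*x)))): (((a+8)*(b*x))+((a+8)*(8*x))) -> ((a+8)*((b*x)+(8*x)))
Apply DISTRIBUTE at root (target: ((a+8)*((b*x)+(8*x)))): ((a+8)*((b*x)+(8*x))) -> (((a+8)*(b*x))+((a+8)*(8*x)))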